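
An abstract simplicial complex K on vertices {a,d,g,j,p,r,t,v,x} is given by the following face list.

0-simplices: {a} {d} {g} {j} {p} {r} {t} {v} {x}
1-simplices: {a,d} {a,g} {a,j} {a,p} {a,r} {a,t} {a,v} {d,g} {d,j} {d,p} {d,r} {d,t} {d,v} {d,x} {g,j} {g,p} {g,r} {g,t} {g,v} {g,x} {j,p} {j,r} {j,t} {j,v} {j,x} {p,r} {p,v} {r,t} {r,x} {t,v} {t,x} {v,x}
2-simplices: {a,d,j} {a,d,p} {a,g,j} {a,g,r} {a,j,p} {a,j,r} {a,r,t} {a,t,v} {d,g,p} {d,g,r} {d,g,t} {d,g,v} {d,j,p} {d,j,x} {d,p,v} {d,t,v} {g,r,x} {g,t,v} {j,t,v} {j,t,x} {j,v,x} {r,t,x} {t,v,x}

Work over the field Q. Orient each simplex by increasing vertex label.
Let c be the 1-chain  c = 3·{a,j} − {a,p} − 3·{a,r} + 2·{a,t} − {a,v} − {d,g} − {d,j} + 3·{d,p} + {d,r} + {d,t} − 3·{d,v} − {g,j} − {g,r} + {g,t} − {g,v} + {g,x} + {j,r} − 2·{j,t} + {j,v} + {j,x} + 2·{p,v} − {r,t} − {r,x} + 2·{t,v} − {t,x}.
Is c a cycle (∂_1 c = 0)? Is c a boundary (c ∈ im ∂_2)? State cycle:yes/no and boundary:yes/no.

n_0=9 n_1=32 n_2=23  [Q]
∂1: piv[ad,ag,aj,ap,ar,at,av,dx] rk=8  ker:dg,dj,dp,dr,dt,dv,gj,gp,gr,gt,gv,gx,jp,jr,jt,jv,jx,pr,pv,rt,rx,tv,tx,vx
∂2: piv[adj,adp,agj,agr,ajp,ajr,art,atv,dgp,dgr,dgt,dgv,djx,dpv,dtv,grx,jtv,jtx,jvx,rtx] rk=20  ker:djp,gtv,tvx
∂1c = 0
c vs im∂2: reduces to 0 ⇒ boundary

cycle:yes boundary:yes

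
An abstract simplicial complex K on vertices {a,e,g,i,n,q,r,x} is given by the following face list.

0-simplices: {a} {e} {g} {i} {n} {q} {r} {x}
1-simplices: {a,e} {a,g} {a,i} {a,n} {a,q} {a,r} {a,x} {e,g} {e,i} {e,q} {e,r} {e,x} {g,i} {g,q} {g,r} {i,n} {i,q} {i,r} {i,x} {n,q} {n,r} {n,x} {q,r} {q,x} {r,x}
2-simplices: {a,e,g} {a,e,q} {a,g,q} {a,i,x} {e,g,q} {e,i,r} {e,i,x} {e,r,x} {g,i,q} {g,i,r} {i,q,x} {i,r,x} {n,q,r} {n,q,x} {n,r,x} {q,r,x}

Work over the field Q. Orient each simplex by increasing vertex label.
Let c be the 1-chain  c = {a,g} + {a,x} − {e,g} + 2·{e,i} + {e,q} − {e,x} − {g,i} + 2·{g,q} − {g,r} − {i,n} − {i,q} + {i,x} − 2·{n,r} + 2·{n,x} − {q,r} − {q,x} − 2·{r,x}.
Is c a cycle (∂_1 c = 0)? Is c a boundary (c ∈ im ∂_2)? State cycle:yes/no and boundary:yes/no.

cycle:no boundary:no

n_0=8 n_1=25 n_2=16  [Q]
∂1: piv[ae,ag,ai,an,aq,ar,ax] rk=7  ker:eg,ei,eq,er,ex,gi,gq,gr,in,iq,ir,ix,nq,nr,nx,qr,qx,rx
∂2: piv[aeg,aeq,agq,aix,eir,eix,erx,giq,gir,iqx,nqr,nqx,nrx] rk=13  ker:egq,irx,qrx
∂1c = −2·{a} − {e} + 2·{i} − {n} + 4·{q} − 2·{r}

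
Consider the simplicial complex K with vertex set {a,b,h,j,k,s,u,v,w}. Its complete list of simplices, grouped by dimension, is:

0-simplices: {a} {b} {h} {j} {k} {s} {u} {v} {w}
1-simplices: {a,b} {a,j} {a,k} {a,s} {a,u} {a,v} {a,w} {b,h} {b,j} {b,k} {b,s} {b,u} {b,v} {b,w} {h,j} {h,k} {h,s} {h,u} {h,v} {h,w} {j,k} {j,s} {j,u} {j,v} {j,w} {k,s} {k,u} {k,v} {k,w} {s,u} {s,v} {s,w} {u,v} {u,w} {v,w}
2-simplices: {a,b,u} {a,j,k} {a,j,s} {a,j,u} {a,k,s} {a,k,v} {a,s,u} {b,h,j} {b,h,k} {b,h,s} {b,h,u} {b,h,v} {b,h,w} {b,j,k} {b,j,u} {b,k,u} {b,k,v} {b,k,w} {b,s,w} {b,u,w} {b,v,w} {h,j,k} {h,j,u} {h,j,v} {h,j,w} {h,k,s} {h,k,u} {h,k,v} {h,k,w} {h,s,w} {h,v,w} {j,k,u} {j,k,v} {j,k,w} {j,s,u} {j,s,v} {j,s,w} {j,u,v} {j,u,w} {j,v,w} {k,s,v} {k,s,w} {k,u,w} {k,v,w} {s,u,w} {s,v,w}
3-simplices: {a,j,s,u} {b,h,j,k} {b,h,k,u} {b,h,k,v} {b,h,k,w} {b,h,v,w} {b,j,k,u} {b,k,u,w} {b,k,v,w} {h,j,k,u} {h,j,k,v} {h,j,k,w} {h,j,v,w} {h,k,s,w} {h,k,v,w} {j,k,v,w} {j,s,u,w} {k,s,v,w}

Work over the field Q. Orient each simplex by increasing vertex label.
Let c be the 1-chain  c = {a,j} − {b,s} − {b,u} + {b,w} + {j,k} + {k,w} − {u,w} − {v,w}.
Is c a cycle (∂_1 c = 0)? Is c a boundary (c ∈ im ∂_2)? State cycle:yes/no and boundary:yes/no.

n_0=9 n_1=35 n_2=46 n_3=18  [Q]
∂1: piv[ab,aj,ak,as,au,av,aw,bh] rk=8  ker:bj,bk,bs,bu,bv,bw,hj,hk,hs,hu,hv,hw,jk,js,ju,jv,jw,ks,ku,kv,kw,su,sv,sw,uv,uw,vw
∂2: piv[abu,ajk,ajs,aju,aks,akv,asu,bhj,bhk,bhs,bhu,bhv,bhw,bjk,bju,bku,bkv,bkw,bsw,buw,bvw,hjv,hjw,hks,jsv,juv] rk=26  ker:hjk,hju,hku,hkv,hkw,hsw,hvw,jku,jkv,jkw,jsu,jsw,juw,jvw,ksv,ksw,kuw,kvw,suw,svw
∂3: piv[ajsu,bhjk,bhku,bhkv,bhkw,bhvw,bjku,bkuw,bkvw,hjku,hjkv,hjkw,hjvw,hksw,jsuw,ksvw] rk=16  ker:hkvw,jkvw
∂1c = −{a} + {b} − {s} + {v}

cycle:no boundary:no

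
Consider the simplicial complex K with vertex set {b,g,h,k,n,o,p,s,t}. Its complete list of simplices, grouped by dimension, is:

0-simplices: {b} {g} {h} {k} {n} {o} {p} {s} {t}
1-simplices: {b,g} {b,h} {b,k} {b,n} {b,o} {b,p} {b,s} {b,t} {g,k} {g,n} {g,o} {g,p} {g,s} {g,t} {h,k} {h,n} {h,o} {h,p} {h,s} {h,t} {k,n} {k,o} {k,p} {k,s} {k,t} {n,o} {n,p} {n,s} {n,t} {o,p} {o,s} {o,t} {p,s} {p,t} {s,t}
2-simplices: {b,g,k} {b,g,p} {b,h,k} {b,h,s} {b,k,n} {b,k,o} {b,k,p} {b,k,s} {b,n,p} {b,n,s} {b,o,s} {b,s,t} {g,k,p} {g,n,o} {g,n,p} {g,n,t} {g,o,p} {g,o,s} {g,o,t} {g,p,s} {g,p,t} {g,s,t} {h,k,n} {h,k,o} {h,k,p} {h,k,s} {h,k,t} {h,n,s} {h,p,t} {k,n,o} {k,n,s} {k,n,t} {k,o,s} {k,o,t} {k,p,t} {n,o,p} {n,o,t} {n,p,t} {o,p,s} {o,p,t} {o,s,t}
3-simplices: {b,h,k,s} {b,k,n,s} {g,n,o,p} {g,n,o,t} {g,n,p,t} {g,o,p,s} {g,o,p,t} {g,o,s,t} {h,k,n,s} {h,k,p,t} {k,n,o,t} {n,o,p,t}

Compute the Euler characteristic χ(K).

n_0=9 n_1=35 n_2=41 n_3=12
χ=+9−35+41−12=3

χ(K)=3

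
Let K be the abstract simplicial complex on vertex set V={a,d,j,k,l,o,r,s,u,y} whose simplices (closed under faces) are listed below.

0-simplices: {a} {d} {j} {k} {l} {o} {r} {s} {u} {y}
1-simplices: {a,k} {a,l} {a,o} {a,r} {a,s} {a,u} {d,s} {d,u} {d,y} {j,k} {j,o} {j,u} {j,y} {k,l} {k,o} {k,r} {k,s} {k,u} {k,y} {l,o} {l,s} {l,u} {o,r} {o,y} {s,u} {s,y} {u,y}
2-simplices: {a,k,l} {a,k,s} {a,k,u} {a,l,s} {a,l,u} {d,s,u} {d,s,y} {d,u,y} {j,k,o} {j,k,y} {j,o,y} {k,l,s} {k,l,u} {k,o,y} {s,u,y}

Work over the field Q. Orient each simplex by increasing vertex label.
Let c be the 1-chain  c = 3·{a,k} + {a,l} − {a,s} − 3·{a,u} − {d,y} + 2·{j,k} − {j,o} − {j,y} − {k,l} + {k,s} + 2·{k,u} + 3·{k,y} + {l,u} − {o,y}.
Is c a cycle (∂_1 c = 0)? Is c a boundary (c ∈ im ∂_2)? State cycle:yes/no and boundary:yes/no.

n_0=10 n_1=27 n_2=15  [Q]
∂1: piv[ak,al,ao,ar,as,au,ds,dy,jk] rk=9  ker:du,jo,ju,jy,kl,ko,kr,ks,ku,ky,lo,ls,lu,or,oy,su,sy,uy
∂2: piv[akl,aks,aku,als,alu,dsu,dsy,duy,jko,jky,joy] rk=11  ker:kls,klu,koy,suy
∂1c = {d} − {l}

cycle:no boundary:no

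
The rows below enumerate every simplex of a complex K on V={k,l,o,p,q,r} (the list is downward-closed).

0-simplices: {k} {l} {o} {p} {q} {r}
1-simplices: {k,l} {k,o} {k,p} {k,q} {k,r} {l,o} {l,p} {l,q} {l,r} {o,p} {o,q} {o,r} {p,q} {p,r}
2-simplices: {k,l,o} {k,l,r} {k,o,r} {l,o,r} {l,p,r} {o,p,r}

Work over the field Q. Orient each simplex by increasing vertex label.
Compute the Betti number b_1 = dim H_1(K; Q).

b_1=4

n_0=6 n_1=14 n_2=6  [Q]
∂1: piv[kl,ko,kp,kq,kr] rk=5  ker:lo,lp,lq,lr,op,oq,or,pq,pr
∂2: piv[klo,klr,kor,lpr,opr] rk=5  ker:lor
b_1=(14−5)−5=4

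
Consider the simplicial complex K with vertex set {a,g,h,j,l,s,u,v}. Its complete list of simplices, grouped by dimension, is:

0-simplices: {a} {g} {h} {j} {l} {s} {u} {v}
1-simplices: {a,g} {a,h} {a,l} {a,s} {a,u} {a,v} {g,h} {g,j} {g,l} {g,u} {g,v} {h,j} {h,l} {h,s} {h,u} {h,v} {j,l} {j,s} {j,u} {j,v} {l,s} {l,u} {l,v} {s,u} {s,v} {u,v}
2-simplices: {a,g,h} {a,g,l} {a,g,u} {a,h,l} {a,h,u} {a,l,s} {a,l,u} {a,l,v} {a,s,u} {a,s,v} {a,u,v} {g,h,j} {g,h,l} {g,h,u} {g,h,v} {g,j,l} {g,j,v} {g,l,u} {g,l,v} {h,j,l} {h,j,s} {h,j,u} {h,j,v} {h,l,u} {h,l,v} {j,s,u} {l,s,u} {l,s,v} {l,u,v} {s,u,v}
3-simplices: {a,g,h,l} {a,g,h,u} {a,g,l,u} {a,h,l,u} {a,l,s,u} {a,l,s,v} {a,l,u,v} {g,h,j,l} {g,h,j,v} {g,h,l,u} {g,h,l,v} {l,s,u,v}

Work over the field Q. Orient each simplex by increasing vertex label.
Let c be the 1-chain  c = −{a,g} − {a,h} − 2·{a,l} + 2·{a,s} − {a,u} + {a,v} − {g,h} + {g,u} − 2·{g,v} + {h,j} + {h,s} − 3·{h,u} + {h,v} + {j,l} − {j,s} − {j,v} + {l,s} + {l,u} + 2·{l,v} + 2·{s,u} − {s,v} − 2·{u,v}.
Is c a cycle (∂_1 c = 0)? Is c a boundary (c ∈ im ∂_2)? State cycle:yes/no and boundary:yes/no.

n_0=8 n_1=26 n_2=30 n_3=12  [Q]
∂1: piv[ag,ah,al,as,au,av,gj] rk=7  ker:gh,gl,gu,gv,hj,hl,hs,hu,hv,jl,js,ju,jv,ls,lu,lv,su,sv,uv
∂2: piv[agh,agl,agu,ahl,ahu,als,alu,alv,asu,asv,auv,ghj,ghv,gjl,gjv,glv,hjs,hju,jsu] rk=19  ker:ghl,ghu,glu,hjl,hjv,hlu,hlv,lsu,lsv,luv,suv
∂3: piv[aghl,aghu,aglu,ahlu,alsu,alsv,aluv,ghjl,ghjv,ghlv,lsuv] rk=11  ker:ghlu
∂1c = 2·{a} + {g} − 2·{h} + 2·{j} − 5·{l} + 2·{s} + 2·{u} − 2·{v}

cycle:no boundary:no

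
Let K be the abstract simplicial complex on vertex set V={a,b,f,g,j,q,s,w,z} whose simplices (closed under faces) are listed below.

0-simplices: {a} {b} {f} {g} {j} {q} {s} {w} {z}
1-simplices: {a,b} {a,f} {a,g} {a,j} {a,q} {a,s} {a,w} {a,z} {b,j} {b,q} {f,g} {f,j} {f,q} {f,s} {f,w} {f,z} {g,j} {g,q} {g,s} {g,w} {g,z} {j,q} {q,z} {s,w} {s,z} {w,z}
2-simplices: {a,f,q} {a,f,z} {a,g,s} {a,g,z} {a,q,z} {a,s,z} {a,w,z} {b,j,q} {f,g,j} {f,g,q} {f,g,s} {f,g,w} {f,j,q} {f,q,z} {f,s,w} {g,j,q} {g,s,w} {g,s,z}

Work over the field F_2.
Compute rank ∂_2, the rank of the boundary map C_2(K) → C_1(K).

n_0=9 n_1=26 n_2=18  [Z2]
∂1: piv[ab,af,ag,aj,aq,as,aw,az] rk=8  ker:bj,bq,fg,fj,fq,fs,fw,fz,gj,gq,gs,gw,gz,jq,qz,sw,sz,wz
∂2: piv[afq,afz,ags,agz,aqz,asz,awz,bjq,fgj,fgq,fgs,fgw,fjq,fsw] rk=14  ker:fqz,gjq,gsw,gsz
rk∂_2=14

rank∂_2=14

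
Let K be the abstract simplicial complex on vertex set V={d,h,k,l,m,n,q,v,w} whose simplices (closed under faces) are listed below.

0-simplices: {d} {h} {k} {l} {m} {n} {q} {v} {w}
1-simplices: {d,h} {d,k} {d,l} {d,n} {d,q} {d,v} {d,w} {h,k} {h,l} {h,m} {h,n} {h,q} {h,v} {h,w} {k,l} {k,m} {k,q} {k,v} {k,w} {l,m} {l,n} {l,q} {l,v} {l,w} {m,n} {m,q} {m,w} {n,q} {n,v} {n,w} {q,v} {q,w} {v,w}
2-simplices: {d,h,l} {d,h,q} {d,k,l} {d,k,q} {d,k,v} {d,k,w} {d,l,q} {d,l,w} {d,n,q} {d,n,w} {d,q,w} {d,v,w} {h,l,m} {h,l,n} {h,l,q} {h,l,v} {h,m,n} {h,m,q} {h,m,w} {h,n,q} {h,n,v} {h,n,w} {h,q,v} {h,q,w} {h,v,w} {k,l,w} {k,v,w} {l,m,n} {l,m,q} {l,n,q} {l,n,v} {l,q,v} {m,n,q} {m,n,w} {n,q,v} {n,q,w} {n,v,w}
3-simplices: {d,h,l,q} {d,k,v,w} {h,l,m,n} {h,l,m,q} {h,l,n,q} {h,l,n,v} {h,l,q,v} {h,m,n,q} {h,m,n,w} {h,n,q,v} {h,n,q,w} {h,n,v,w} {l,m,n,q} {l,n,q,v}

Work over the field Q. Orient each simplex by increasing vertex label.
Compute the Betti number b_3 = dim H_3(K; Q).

n_0=9 n_1=33 n_2=37 n_3=14  [Q]
∂1: piv[dh,dk,dl,dn,dq,dv,dw,hm] rk=8  ker:hk,hl,hn,hq,hv,hw,kl,km,kq,kv,kw,lm,ln,lq,lv,lw,mn,mq,mw,nq,nv,nw,qv,qw,vw
∂2: piv[dhl,dhq,dkl,dkq,dkv,dkw,dlq,dlw,dnq,dnw,dqw,dvw,hlm,hln,hlv,hmn,hmq,hmw,hnq,hnv,hnw,hqv,hvw] rk=23  ker:hlq,hqw,klw,kvw,lmn,lmq,lnq,lnv,lqv,mnq,mnw,nqv,nqw,nvw
∂3: piv[dhlq,dkvw,hlmn,hlmq,hlnq,hlnv,hlqv,hmnq,hmnw,hnqv,hnqw,hnvw] rk=12  ker:lmnq,lnqv
b_3=(14−12)−0=2

b_3=2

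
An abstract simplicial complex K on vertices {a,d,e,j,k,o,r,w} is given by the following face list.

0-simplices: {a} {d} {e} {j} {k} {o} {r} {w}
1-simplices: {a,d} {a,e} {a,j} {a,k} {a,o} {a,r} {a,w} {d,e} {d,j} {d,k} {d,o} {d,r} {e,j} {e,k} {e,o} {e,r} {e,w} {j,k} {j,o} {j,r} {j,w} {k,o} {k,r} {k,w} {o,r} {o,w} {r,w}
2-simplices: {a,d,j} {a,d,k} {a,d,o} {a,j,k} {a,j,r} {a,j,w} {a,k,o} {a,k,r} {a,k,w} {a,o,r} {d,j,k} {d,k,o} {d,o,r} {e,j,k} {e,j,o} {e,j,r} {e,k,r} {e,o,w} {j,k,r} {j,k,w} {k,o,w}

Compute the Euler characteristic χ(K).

n_0=8 n_1=27 n_2=21
χ=+8−27+21=2

χ(K)=2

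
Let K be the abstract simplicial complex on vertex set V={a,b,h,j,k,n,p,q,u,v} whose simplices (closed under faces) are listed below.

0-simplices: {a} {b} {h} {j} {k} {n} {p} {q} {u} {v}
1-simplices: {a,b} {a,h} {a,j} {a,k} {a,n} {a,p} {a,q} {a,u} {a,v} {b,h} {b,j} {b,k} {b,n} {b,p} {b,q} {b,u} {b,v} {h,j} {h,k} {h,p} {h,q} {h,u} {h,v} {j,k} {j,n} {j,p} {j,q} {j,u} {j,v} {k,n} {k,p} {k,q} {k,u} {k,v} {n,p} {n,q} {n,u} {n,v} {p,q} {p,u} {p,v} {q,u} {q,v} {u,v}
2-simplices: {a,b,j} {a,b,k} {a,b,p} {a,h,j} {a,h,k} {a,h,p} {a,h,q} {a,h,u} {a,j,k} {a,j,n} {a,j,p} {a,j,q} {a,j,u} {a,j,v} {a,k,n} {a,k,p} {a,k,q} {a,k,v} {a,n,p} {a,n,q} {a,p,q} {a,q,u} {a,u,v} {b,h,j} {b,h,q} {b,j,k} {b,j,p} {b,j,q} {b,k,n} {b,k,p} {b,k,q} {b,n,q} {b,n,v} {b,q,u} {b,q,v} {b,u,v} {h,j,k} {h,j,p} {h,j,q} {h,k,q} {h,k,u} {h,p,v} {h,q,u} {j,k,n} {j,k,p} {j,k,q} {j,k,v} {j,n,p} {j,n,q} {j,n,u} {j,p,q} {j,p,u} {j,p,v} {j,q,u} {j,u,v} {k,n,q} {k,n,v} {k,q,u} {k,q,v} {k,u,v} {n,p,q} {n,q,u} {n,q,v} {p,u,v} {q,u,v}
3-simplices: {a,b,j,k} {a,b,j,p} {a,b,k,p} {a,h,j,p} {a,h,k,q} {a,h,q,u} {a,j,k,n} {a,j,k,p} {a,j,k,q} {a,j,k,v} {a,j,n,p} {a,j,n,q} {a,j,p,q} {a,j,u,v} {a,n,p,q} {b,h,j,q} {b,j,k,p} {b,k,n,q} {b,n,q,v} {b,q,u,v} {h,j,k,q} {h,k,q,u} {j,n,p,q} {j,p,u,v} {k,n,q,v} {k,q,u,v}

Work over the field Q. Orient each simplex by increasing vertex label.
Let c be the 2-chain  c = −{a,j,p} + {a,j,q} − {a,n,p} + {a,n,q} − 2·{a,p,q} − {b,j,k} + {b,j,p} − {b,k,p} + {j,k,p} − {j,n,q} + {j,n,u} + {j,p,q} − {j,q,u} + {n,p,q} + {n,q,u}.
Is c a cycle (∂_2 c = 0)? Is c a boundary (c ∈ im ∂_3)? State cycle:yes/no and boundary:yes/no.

n_0=10 n_1=44 n_2=65 n_3=26  [Q]
∂1: piv[ab,ah,aj,ak,an,ap,aq,au,av] rk=9  ker:bh,bj,bk,bn,bp,bq,bu,bv,hj,hk,hp,hq,hu,hv,jk,jn,jp,jq,ju,jv,kn,kp,kq,ku,kv,np,nq,nu,nv,pq,pu,pv,qu,qv,uv
∂2: piv[abj,abk,abp,ahj,ahk,ahp,ahq,ahu,ajk,ajn,ajp,ajq,aju,ajv,akn,akp,akq,akv,anp,anq,apq,aqu,auv,bhj,bhq,bkn,bnv,bqu,bqv,buv,hku,hpv,jnu,jpu,jpv] rk=35  ker:bjk,bjp,bjq,bkp,bkq,bnq,hjk,hjp,hjq,hkq,hqu,jkn,jkp,jkq,jkv,jnp,jnq,jpq,jqu,juv,knq,knv,kqu,kqv,kuv,npq,nqu,nqv,puv,quv
∂3: piv[abjk,abjp,abkp,ahjp,ahkq,ahqu,ajkn,ajkp,ajkq,ajkv,ajnp,ajnq,ajpq,ajuv,anpq,bhjq,bknq,bnqv,bquv,hjkq,hkqu,jpuv,knqv,kquv] rk=24  ker:bjkp,jnpq
∂2c = 0
c vs im∂3: residual ≠ 0 ⇒ not boundary

cycle:yes boundary:no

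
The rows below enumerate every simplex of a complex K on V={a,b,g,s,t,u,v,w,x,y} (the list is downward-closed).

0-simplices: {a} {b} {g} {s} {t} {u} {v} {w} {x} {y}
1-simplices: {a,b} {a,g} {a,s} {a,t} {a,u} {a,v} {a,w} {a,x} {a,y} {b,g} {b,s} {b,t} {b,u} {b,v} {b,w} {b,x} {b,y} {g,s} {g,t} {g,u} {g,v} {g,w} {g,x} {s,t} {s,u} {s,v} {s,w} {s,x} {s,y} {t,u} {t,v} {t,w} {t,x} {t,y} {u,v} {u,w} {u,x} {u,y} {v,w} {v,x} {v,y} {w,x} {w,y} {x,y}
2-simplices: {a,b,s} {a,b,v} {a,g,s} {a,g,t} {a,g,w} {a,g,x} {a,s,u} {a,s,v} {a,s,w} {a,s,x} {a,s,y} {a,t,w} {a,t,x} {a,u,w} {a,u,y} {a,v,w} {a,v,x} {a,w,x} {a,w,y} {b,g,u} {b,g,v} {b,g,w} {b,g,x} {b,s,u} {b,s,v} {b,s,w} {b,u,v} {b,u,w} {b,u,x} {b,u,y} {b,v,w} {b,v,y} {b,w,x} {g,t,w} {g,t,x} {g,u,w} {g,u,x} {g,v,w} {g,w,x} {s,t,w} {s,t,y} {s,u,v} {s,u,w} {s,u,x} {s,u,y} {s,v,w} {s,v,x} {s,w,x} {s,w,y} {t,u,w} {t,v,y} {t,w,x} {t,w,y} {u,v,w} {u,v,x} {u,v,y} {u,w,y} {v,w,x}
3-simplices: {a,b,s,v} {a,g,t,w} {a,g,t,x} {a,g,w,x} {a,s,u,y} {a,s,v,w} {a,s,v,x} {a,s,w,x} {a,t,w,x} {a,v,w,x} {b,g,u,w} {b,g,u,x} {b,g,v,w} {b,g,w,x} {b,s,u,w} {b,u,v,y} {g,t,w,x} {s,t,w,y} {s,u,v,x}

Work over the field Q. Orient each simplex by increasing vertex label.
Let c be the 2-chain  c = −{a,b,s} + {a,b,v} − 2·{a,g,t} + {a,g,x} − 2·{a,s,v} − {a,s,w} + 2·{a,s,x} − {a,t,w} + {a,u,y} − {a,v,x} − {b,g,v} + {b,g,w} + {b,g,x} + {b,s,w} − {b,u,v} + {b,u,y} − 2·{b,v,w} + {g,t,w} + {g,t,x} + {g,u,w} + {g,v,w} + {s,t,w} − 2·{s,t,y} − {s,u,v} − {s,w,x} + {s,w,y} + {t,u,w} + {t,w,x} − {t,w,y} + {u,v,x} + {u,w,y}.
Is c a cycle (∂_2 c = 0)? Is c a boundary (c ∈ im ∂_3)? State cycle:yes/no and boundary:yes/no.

n_0=10 n_1=44 n_2=58 n_3=19  [Q]
∂1: piv[ab,ag,as,at,au,av,aw,ax,ay] rk=9  ker:bg,bs,bt,bu,bv,bw,bx,by,gs,gt,gu,gv,gw,gx,st,su,sv,sw,sx,sy,tu,tv,tw,tx,ty,uv,uw,ux,uy,vw,vx,vy,wx,wy,xy
∂2: piv[abs,abv,ags,agt,agw,agx,asu,asv,asw,asx,asy,atw,atx,auw,auy,avw,avx,awx,awy,bgu,bgv,bgw,bgx,bsu,bsw,buv,bux,buy,bvy,stw,sty,tuw,tvy] rk=33  ker:bsv,buw,bvw,bwx,gtw,gtx,guw,gux,gvw,gwx,suv,suw,sux,suy,svw,svx,swx,swy,twx,twy,uvw,uvx,uvy,uwy,vwx
∂3: piv[absv,agtw,agtx,agwx,asuy,asvw,asvx,aswx,atwx,avwx,bguw,bgux,bgvw,bgwx,bsuw,buvy,stwy,suvx] rk=18  ker:gtwx
∂2c = −{a,g} + {a,t} + {a,u} + 2·{a,w} − 2·{a,x} − {a,y} + {b,g} + {b,v} − {b,x} − {b,y} + {g,u} − 2·{g,w} + {g,x} − {s,t} − {s,u} − {s,v} − {s,w} + 3·{s,x} + {s,y} + {t,u} − {t,y} − {u,v} + 3·{u,w} − {u,x} + {u,y} − {v,w} + {w,y}

cycle:no boundary:no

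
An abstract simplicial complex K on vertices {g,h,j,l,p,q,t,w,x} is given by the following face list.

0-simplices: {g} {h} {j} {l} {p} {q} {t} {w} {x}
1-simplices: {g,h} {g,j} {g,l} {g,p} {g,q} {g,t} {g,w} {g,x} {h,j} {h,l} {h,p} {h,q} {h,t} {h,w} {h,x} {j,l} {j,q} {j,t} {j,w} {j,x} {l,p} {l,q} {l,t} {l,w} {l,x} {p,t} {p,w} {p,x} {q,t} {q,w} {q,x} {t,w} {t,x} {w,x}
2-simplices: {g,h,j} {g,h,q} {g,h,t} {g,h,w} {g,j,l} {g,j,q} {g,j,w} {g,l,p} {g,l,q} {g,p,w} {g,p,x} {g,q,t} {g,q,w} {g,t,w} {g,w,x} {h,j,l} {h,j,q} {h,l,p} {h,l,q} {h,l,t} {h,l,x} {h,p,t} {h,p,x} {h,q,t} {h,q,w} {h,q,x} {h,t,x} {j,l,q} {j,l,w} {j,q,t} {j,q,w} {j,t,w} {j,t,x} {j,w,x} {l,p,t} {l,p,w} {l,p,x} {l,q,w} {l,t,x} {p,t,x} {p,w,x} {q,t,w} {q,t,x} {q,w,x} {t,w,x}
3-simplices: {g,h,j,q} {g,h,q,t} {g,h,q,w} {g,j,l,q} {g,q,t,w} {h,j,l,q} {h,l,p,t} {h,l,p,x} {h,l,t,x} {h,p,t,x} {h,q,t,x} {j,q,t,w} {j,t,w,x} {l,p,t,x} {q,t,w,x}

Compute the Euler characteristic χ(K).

χ(K)=5

n_0=9 n_1=34 n_2=45 n_3=15
χ=+9−34+45−15=5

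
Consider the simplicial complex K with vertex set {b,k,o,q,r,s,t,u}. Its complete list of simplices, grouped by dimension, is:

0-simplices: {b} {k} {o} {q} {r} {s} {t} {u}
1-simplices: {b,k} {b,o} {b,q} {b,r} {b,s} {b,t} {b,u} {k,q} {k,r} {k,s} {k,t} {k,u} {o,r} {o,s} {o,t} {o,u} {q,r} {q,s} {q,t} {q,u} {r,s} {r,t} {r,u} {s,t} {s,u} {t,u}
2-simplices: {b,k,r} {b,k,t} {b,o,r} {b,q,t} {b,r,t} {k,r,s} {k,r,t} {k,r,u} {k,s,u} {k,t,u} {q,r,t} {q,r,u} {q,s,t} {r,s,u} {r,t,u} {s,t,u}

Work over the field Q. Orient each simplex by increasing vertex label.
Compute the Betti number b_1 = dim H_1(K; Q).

b_1=6

n_0=8 n_1=26 n_2=16  [Q]
∂1: piv[bk,bo,bq,br,bs,bt,bu] rk=7  ker:kq,kr,ks,kt,ku,or,os,ot,ou,qr,qs,qt,qu,rs,rt,ru,st,su,tu
∂2: piv[bkr,bkt,bor,bqt,brt,krs,kru,ksu,ktu,qrt,qru,qst,stu] rk=13  ker:krt,rsu,rtu
b_1=(26−7)−13=6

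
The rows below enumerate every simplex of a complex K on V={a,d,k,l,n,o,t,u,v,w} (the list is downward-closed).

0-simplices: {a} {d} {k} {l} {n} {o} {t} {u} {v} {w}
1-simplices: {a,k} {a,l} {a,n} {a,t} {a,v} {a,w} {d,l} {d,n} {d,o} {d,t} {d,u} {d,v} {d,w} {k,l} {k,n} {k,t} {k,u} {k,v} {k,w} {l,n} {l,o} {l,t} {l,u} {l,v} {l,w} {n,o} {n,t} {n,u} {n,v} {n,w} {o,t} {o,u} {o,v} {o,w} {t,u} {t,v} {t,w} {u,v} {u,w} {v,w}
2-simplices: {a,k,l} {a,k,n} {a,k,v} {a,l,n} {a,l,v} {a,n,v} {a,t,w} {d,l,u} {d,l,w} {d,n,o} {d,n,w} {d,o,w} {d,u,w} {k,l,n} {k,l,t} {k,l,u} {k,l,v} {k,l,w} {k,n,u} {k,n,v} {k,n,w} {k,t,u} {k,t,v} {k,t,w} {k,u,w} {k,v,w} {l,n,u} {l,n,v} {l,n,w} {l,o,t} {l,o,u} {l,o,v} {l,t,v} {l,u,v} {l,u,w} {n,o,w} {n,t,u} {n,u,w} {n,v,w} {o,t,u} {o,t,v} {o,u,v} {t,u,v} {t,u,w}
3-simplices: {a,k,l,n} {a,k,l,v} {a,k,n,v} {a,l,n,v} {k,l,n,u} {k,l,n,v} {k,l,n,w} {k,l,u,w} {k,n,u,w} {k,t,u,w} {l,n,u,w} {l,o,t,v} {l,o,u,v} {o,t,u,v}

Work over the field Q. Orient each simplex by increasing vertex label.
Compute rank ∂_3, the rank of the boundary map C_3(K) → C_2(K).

n_0=10 n_1=40 n_2=44 n_3=14  [Q]
∂1: piv[ak,al,an,at,av,aw,dl,do,du] rk=9  ker:dn,dt,dv,dw,kl,kn,kt,ku,kv,kw,ln,lo,lt,lu,lv,lw,no,nt,nu,nv,nw,ot,ou,ov,ow,tu,tv,tw,uv,uw,vw
∂2: piv[akl,akn,akv,aln,alv,anv,atw,dlu,dlw,dno,dnw,dow,duw,klt,klu,klw,knu,knw,ktu,ktv,ktw,kvw,lot,lou,lov,luv,ntu] rk=27  ker:kln,klv,knv,kuw,lnu,lnv,lnw,ltv,luw,now,nuw,nvw,otu,otv,ouv,tuv,tuw
∂3: piv[akln,aklv,aknv,alnv,klnu,klnw,kluw,knuw,ktuw,lotv,louv,otuv] rk=12  ker:klnv,lnuw
rk∂_3=12

rank∂_3=12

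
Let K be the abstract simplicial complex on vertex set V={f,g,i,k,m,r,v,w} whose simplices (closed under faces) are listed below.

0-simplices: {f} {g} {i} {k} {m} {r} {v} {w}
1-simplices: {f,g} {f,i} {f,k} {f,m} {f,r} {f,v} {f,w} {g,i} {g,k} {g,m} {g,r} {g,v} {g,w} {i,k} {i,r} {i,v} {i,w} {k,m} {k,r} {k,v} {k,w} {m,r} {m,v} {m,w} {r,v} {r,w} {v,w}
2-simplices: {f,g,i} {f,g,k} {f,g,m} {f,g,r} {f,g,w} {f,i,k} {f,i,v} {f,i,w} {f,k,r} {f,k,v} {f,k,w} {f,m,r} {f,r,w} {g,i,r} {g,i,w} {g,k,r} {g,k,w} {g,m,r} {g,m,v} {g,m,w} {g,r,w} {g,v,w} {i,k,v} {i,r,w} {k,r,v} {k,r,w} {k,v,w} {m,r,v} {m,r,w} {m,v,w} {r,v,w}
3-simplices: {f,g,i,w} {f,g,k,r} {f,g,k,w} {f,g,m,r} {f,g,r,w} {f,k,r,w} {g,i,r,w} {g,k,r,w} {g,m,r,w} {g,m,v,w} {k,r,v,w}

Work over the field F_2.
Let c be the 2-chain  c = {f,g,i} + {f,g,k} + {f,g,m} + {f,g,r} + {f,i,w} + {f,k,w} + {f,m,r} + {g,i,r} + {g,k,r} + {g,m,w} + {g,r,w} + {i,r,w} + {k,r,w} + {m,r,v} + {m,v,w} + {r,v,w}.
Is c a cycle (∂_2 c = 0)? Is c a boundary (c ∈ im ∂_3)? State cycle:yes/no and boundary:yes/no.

cycle:yes boundary:no

n_0=8 n_1=27 n_2=31 n_3=11  [Z2]
∂1: piv[fg,fi,fk,fm,fr,fv,fw] rk=7  ker:gi,gk,gm,gr,gv,gw,ik,ir,iv,iw,km,kr,kv,kw,mr,mv,mw,rv,rw,vw
∂2: piv[fgi,fgk,fgm,fgr,fgw,fik,fiv,fiw,fkr,fkv,fkw,fmr,frw,gir,gmv,gmw,gvw,krv,kvw] rk=19  ker:giw,gkr,gkw,gmr,grw,ikv,irw,krw,mrv,mrw,mvw,rvw
∂3: piv[fgiw,fgkr,fgkw,fgmr,fgrw,fkrw,girw,gmrw,gmvw,krvw] rk=10  ker:gkrw
∂2c = 0
c vs im∂3: residual ≠ 0 ⇒ not boundary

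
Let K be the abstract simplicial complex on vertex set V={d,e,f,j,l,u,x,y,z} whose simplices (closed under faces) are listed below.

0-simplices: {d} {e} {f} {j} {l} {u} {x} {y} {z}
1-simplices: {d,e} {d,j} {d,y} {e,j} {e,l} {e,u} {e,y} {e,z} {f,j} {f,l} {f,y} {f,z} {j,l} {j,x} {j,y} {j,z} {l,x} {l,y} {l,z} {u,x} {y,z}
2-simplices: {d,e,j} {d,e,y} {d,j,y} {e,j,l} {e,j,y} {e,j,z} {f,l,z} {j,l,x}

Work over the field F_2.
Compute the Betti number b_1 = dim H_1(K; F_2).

n_0=9 n_1=21 n_2=8  [Z2]
∂1: piv[de,dj,dy,el,eu,ez,fj,jx] rk=8  ker:ej,ey,fl,fy,fz,jl,jy,jz,lx,ly,lz,ux,yz
∂2: piv[dej,dey,djy,ejl,ejz,flz,jlx] rk=7  ker:ejy
b_1=(21−8)−7=6

b_1=6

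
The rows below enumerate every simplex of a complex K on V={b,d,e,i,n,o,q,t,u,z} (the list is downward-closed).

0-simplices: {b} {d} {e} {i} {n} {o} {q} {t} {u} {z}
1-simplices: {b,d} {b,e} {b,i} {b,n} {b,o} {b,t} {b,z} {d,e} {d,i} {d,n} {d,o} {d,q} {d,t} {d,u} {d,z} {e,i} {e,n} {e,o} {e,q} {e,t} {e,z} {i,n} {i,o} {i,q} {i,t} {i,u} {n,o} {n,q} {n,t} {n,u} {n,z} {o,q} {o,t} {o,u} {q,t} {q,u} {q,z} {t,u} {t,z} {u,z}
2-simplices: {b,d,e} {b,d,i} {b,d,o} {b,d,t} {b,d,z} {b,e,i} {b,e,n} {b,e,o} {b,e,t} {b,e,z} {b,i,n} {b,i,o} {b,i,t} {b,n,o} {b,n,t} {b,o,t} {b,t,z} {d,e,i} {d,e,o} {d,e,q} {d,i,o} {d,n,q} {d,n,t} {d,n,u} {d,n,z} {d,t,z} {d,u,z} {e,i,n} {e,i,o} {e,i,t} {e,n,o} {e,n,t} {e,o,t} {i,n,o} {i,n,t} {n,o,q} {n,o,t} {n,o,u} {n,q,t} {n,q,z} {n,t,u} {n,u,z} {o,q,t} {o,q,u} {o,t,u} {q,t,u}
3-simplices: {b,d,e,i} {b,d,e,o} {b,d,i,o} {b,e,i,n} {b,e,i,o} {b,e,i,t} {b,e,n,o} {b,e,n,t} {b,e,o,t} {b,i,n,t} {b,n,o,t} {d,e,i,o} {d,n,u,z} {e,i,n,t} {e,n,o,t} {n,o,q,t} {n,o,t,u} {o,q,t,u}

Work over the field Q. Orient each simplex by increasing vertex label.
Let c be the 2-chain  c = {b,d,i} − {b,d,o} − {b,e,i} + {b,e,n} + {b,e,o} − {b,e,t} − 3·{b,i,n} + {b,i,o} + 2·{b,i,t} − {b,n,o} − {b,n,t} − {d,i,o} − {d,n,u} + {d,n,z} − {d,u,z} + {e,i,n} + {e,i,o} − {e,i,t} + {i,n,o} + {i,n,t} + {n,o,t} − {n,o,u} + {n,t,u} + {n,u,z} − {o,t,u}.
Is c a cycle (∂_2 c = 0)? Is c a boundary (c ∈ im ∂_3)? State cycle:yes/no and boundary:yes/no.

n_0=10 n_1=40 n_2=46 n_3=18  [Q]
∂1: piv[bd,be,bi,bn,bo,bt,bz,dq,du] rk=9  ker:de,di,dn,do,dt,dz,ei,en,eo,eq,et,ez,in,io,iq,it,iu,no,nq,nt,nu,nz,oq,ot,ou,qt,qu,qz,tu,tz,uz
∂2: piv[bde,bdi,bdo,bdt,bdz,bei,ben,beo,bet,bez,bin,bio,bit,bno,bnt,bot,btz,deq,dnq,dnt,dnu,dnz,duz,noq,nou,nqt,nqz,ntu,oqu] rk=29  ker:dei,deo,dio,dtz,ein,eio,eit,eno,ent,eot,ino,int,not,nuz,oqt,otu,qtu
∂3: piv[bdei,bdeo,bdio,bein,beio,beit,beno,bent,beot,bint,bnot,dnuz,noqt,notu,oqtu] rk=15  ker:deio,eint,enot
∂2c = 0
c vs im∂3: residual ≠ 0 ⇒ not boundary

cycle:yes boundary:no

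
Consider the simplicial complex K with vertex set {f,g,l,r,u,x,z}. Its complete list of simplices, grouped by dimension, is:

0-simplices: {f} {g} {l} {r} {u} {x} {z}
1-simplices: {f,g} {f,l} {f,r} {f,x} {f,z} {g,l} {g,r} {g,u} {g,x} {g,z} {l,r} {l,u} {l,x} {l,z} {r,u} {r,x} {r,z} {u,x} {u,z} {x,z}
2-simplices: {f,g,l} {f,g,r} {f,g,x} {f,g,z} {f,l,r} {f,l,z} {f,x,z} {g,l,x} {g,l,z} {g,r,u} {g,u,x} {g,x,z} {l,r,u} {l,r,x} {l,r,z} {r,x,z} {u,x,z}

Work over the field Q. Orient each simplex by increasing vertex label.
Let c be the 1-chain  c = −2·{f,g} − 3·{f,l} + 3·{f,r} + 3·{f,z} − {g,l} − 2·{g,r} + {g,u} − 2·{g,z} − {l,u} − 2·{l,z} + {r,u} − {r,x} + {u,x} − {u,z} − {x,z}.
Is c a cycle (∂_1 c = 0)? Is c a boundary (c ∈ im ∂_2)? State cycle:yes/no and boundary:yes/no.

n_0=7 n_1=20 n_2=17  [Q]
∂1: piv[fg,fl,fr,fx,fz,gu] rk=6  ker:gl,gr,gx,gz,lr,lu,lx,lz,ru,rx,rz,ux,uz,xz
∂2: piv[fgl,fgr,fgx,fgz,flr,flz,fxz,glx,gru,gux,lru,lrx,lrz,uxz] rk=14  ker:glz,gxz,rxz
∂1c = −{f} + 2·{g} − {l} + {r} + {u} + {x} − 3·{z}

cycle:no boundary:no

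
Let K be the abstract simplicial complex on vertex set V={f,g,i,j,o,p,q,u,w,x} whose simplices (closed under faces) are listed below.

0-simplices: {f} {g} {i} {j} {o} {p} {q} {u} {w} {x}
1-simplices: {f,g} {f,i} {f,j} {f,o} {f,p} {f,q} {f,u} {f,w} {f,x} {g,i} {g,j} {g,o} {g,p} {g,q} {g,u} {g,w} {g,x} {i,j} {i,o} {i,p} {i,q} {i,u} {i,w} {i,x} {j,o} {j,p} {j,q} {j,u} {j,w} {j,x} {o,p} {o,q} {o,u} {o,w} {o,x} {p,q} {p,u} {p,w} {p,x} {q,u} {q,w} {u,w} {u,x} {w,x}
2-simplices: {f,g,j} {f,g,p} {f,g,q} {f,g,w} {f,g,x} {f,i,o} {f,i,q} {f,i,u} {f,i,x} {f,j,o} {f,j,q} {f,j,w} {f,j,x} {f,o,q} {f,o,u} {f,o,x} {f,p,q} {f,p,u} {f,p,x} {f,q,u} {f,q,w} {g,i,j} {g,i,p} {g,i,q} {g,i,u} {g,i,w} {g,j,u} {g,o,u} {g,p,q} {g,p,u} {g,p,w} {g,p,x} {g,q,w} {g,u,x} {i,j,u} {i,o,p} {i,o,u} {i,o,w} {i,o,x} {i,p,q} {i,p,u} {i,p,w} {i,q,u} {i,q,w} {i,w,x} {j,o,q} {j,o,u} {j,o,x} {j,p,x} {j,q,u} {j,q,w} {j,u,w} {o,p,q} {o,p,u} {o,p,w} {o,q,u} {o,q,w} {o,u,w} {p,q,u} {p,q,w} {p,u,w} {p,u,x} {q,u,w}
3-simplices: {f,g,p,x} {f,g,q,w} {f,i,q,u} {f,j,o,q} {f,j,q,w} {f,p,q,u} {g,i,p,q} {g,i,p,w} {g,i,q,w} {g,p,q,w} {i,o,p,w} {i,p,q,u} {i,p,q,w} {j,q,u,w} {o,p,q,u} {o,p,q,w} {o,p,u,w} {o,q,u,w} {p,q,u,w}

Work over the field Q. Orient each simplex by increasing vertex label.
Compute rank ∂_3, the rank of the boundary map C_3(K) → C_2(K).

rank∂_3=17

n_0=10 n_1=44 n_2=63 n_3=19  [Q]
∂1: piv[fg,fi,fj,fo,fp,fq,fu,fw,fx] rk=9  ker:gi,gj,go,gp,gq,gu,gw,gx,ij,io,ip,iq,iu,iw,ix,jo,jp,jq,ju,jw,jx,op,oq,ou,ow,ox,pq,pu,pw,px,qu,qw,uw,ux,wx
∂2: piv[fgj,fgp,fgq,fgw,fgx,fio,fiq,fiu,fix,fjo,fjq,fjw,fjx,foq,fou,fox,fpq,fpu,fpx,fqu,fqw,gij,gip,giq,giu,giw,gju,gou,gpw,gux,iop,iow,iwx,jpx,juw] rk=35  ker:gpq,gpu,gpx,gqw,iju,iou,iox,ipq,ipu,ipw,iqu,iqw,joq,jou,jox,jqu,jqw,opq,opu,opw,oqu,oqw,ouw,pqu,pqw,puw,pux,quw
∂3: piv[fgpx,fgqw,fiqu,fjoq,fjqw,fpqu,gipq,gipw,giqw,gpqw,iopw,ipqu,jquw,opqu,opqw,opuw,oquw] rk=17  ker:ipqw,pquw
rk∂_3=17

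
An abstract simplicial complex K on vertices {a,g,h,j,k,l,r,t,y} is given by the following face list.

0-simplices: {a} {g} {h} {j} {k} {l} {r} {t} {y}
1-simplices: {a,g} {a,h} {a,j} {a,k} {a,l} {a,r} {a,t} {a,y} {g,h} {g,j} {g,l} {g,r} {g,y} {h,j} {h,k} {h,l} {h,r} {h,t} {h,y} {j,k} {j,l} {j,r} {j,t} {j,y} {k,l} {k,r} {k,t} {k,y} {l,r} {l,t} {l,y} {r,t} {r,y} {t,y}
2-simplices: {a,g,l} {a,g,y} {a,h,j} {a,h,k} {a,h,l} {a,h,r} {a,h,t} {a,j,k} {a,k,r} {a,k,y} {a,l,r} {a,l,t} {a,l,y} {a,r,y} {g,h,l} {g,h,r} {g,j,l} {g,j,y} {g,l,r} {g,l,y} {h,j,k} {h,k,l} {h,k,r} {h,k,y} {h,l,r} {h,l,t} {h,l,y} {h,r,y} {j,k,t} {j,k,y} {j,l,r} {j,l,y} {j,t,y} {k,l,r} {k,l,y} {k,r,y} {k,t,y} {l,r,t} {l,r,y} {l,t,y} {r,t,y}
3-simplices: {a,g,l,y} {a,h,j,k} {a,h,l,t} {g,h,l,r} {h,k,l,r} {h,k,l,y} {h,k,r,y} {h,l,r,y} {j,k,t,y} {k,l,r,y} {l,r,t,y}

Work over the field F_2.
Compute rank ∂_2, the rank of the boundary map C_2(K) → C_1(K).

rank∂_2=26

n_0=9 n_1=34 n_2=41 n_3=11  [Z2]
∂1: piv[ag,ah,aj,ak,al,ar,at,ay] rk=8  ker:gh,gj,gl,gr,gy,hj,hk,hl,hr,ht,hy,jk,jl,jr,jt,jy,kl,kr,kt,ky,lr,lt,ly,rt,ry,ty
∂2: piv[agl,agy,ahj,ahk,ahl,ahr,aht,ajk,akr,aky,alr,alt,aly,ary,ghl,ghr,gjl,gjy,hkl,hky,jkt,jky,jlr,jty,lrt,lty] rk=26  ker:glr,gly,hjk,hkr,hlr,hlt,hly,hry,jly,klr,kly,kry,kty,lry,rty
∂3: piv[agly,ahjk,ahlt,ghlr,hklr,hkly,hkry,hlry,jkty,lrty] rk=10  ker:klry
rk∂_2=26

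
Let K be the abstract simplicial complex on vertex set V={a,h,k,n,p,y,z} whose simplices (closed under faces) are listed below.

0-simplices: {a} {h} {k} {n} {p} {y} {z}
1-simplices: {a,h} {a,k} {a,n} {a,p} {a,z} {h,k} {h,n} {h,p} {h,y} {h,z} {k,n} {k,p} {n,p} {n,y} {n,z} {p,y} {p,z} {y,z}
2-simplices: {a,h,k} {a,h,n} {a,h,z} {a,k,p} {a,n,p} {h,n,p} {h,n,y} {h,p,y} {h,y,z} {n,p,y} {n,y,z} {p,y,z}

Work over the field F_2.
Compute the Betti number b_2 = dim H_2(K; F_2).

n_0=7 n_1=18 n_2=12  [Z2]
∂1: piv[ah,ak,an,ap,az,hy] rk=6  ker:hk,hn,hp,hz,kn,kp,np,ny,nz,py,pz,yz
∂2: piv[ahk,ahn,ahz,akp,anp,hnp,hny,hpy,hyz,nyz,pyz] rk=11  ker:npy
b_2=(12−11)−0=1

b_2=1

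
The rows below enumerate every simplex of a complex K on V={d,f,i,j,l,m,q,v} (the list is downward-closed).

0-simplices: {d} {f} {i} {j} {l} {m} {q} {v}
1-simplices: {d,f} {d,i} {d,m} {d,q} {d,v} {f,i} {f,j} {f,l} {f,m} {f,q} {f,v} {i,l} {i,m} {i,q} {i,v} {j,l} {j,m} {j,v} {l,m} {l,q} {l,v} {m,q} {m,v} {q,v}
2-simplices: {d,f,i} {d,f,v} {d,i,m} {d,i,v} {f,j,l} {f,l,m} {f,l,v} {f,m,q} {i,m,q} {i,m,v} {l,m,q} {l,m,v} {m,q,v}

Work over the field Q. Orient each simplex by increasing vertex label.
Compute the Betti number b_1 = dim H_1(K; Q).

n_0=8 n_1=24 n_2=13  [Q]
∂1: piv[df,di,dm,dq,dv,fj,fl] rk=7  ker:fi,fm,fq,fv,il,im,iq,iv,jl,jm,jv,lm,lq,lv,mq,mv,qv
∂2: piv[dfi,dfv,dim,div,fjl,flm,flv,fmq,imq,imv,lmq,lmv,mqv] rk=13
b_1=(24−7)−13=4

b_1=4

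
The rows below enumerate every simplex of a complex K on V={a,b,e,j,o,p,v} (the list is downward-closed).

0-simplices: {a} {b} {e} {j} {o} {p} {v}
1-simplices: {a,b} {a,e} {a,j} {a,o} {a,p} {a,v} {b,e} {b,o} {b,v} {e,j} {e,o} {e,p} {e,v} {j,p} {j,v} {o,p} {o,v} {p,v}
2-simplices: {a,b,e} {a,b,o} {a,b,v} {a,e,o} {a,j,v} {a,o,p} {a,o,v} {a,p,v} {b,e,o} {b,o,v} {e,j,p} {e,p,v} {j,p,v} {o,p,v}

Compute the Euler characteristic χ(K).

n_0=7 n_1=18 n_2=14
χ=+7−18+14=3

χ(K)=3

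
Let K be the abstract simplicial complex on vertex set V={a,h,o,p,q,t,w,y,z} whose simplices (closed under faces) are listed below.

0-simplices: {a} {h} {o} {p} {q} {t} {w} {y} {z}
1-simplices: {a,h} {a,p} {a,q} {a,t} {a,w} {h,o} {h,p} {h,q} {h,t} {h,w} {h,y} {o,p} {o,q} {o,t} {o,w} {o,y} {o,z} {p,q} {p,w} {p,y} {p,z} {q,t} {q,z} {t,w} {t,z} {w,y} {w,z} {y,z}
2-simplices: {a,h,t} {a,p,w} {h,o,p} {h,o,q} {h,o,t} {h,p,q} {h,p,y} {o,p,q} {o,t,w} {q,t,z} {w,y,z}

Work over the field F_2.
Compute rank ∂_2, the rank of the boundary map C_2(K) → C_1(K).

rank∂_2=10

n_0=9 n_1=28 n_2=11  [Z2]
∂1: piv[ah,ap,aq,at,aw,ho,hy,oz] rk=8  ker:hp,hq,ht,hw,op,oq,ot,ow,oy,pq,pw,py,pz,qt,qz,tw,tz,wy,wz,yz
∂2: piv[aht,apw,hop,hoq,hot,hpq,hpy,otw,qtz,wyz] rk=10  ker:opq
rk∂_2=10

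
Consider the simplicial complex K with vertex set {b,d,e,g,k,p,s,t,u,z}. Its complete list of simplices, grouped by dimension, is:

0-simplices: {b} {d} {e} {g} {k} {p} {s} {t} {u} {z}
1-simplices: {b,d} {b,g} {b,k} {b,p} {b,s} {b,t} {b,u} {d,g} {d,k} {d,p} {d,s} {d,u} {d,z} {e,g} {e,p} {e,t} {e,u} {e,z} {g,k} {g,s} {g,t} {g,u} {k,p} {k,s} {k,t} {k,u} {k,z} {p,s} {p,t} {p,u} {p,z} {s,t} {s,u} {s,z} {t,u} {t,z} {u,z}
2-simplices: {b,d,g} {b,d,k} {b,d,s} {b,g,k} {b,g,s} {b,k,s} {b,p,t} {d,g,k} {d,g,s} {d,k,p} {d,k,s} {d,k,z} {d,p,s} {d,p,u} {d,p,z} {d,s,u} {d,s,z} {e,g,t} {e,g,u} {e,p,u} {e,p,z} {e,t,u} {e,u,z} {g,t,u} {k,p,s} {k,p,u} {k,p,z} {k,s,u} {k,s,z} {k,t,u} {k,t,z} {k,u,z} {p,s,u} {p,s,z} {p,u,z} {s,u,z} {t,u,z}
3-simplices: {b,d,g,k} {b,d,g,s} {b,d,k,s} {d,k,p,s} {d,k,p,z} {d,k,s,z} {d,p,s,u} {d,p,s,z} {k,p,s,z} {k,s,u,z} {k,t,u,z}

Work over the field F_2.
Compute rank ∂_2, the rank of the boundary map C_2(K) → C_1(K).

rank∂_2=23

n_0=10 n_1=37 n_2=37 n_3=11  [Z2]
∂1: piv[bd,bg,bk,bp,bs,bt,bu,dz,eg] rk=9  ker:dg,dk,dp,ds,du,ep,et,eu,ez,gk,gs,gt,gu,kp,ks,kt,ku,kz,ps,pt,pu,pz,st,su,sz,tu,tz,uz
∂2: piv[bdg,bdk,bds,bgk,bgs,bks,bpt,dkp,dkz,dps,dpu,dpz,dsu,dsz,egt,egu,epu,epz,etu,euz,kpu,ktu,ktz] rk=23  ker:dgk,dgs,dks,gtu,kps,kpz,ksu,ksz,kuz,psu,psz,puz,suz,tuz
∂3: piv[bdgk,bdgs,bdks,dkps,dkpz,dksz,dpsu,dpsz,ksuz,ktuz] rk=10  ker:kpsz
rk∂_2=23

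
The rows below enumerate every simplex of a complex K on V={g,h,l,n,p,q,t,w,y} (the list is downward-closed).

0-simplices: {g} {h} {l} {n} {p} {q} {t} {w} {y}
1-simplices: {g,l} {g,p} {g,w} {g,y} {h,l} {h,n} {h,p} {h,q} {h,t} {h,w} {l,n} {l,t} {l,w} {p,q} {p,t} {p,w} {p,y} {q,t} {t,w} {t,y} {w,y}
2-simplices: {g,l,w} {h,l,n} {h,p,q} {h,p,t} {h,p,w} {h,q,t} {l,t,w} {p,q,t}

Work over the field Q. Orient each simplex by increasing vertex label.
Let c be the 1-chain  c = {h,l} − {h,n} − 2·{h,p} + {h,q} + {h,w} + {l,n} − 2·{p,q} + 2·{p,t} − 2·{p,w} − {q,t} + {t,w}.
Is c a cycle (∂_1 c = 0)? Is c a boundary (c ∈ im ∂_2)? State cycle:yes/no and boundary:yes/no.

n_0=9 n_1=21 n_2=8  [Q]
∂1: piv[gl,gp,gw,gy,hl,hn,hq,ht] rk=8  ker:hp,hw,ln,lt,lw,pq,pt,pw,py,qt,tw,ty,wy
∂2: piv[glw,hln,hpq,hpt,hpw,hqt,ltw] rk=7  ker:pqt
∂1c = 0
c vs im∂2: residual ≠ 0 ⇒ not boundary

cycle:yes boundary:no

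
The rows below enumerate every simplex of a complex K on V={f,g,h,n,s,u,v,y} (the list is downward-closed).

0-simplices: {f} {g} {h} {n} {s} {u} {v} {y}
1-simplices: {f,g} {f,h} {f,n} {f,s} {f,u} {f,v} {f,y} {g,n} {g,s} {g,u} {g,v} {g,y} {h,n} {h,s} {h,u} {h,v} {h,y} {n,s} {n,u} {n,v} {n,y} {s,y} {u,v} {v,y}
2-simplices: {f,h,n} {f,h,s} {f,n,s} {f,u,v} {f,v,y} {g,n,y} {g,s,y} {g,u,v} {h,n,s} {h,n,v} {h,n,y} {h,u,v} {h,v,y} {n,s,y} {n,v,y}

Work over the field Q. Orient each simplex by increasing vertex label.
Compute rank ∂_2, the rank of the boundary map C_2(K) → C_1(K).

rank∂_2=13

n_0=8 n_1=24 n_2=15  [Q]
∂1: piv[fg,fh,fn,fs,fu,fv,fy] rk=7  ker:gn,gs,gu,gv,gy,hn,hs,hu,hv,hy,ns,nu,nv,ny,sy,uv,vy
∂2: piv[fhn,fhs,fns,fuv,fvy,gny,gsy,guv,hnv,hny,huv,hvy,nsy] rk=13  ker:hns,nvy
rk∂_2=13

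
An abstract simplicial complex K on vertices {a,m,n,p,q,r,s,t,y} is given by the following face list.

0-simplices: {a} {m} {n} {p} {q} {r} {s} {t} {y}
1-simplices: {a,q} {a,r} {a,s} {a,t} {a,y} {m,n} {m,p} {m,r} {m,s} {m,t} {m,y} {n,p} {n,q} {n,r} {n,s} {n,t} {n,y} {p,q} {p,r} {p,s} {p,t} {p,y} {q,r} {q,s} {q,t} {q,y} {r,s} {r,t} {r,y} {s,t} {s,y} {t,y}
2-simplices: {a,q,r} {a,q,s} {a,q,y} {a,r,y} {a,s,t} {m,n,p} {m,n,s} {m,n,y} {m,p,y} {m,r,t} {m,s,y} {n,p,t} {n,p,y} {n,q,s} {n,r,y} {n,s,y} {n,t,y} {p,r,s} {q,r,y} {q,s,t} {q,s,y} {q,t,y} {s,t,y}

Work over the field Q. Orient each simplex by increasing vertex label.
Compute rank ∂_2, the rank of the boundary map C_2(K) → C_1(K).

rank∂_2=19

n_0=9 n_1=32 n_2=23  [Q]
∂1: piv[aq,ar,as,at,ay,mn,mp,mr] rk=8  ker:ms,mt,my,np,nq,nr,ns,nt,ny,pq,pr,ps,pt,py,qr,qs,qt,qy,rs,rt,ry,st,sy,ty
∂2: piv[aqr,aqs,aqy,ary,ast,mnp,mns,mny,mpy,mrt,msy,npt,nqs,nry,nty,prs,qst,qsy,qty] rk=19  ker:npy,nsy,qry,sty
rk∂_2=19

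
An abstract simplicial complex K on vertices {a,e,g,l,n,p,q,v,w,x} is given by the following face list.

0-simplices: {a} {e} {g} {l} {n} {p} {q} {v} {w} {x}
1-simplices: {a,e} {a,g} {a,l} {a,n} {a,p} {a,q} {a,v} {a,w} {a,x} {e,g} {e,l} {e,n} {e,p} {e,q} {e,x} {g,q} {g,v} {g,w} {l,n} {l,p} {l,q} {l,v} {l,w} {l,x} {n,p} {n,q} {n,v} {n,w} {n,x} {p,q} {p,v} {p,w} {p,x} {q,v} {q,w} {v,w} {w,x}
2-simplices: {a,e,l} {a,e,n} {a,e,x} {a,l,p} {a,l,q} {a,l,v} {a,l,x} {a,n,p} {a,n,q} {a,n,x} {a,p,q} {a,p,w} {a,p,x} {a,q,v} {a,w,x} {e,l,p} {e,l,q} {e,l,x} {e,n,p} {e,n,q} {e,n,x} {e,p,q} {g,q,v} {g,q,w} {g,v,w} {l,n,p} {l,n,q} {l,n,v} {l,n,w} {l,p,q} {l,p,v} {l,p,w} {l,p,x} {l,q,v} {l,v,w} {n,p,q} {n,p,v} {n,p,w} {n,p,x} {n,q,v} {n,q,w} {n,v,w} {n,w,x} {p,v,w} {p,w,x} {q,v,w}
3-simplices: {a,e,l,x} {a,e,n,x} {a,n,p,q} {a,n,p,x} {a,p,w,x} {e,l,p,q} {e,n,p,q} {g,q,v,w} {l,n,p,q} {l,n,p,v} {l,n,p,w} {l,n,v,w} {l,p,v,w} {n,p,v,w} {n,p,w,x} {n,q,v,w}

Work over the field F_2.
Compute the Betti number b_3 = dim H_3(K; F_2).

b_3=1

n_0=10 n_1=37 n_2=46 n_3=16  [Z2]
∂1: piv[ae,ag,al,an,ap,aq,av,aw,ax] rk=9  ker:eg,el,en,ep,eq,ex,gq,gv,gw,ln,lp,lq,lv,lw,lx,np,nq,nv,nw,nx,pq,pv,pw,px,qv,qw,vw,wx
∂2: piv[ael,aen,aex,alp,alq,alv,alx,anp,anq,anx,apq,apw,apx,aqv,awx,elp,elq,gqv,gqw,gvw,lnp,lnv,lnw,lpv,lpw,lvw] rk=26  ker:elx,enp,enq,enx,epq,lnq,lpq,lpx,lqv,npq,npv,npw,npx,nqv,nqw,nvw,nwx,pvw,pwx,qvw
∂3: piv[aelx,aenx,anpq,anpx,apwx,elpq,enpq,gqvw,lnpq,lnpv,lnpw,lnvw,lpvw,npwx,nqvw] rk=15  ker:npvw
b_3=(16−15)−0=1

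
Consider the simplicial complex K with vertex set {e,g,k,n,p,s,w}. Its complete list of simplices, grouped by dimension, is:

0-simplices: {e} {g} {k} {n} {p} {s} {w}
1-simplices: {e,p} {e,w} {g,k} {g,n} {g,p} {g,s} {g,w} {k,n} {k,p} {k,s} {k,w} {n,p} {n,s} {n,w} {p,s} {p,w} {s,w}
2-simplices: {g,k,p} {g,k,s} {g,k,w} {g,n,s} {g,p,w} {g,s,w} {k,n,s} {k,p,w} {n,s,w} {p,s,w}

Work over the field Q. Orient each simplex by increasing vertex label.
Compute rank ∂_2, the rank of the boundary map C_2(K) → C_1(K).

n_0=7 n_1=17 n_2=10  [Q]
∂1: piv[ep,ew,gk,gn,gp,gs] rk=6  ker:gw,kn,kp,ks,kw,np,ns,nw,ps,pw,sw
∂2: piv[gkp,gks,gkw,gns,gpw,gsw,kns,nsw,psw] rk=9  ker:kpw
rk∂_2=9

rank∂_2=9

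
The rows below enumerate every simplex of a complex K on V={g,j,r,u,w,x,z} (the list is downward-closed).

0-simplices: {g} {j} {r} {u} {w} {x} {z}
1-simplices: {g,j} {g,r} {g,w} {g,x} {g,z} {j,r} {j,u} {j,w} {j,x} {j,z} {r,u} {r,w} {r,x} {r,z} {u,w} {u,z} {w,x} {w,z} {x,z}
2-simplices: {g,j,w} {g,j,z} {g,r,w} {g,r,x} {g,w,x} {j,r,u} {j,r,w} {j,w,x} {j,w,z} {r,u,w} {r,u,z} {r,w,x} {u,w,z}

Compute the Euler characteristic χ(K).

χ(K)=1

n_0=7 n_1=19 n_2=13
χ=+7−19+13=1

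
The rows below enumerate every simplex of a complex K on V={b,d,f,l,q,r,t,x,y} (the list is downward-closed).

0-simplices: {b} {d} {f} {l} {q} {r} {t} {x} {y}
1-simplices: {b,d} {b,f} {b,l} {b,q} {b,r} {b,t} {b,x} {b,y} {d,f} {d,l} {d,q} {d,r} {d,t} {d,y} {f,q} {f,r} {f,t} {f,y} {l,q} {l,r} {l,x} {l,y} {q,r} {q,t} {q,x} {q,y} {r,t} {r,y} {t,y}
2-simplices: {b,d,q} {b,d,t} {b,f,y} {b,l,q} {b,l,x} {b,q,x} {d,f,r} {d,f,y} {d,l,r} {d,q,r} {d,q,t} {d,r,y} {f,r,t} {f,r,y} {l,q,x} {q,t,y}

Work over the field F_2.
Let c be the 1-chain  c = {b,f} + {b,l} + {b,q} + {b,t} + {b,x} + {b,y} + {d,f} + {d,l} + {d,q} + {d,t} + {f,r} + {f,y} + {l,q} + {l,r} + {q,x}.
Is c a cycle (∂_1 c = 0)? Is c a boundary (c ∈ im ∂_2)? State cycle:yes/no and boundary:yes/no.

cycle:yes boundary:yes

n_0=9 n_1=29 n_2=16  [Z2]
∂1: piv[bd,bf,bl,bq,br,bt,bx,by] rk=8  ker:df,dl,dq,dr,dt,dy,fq,fr,ft,fy,lq,lr,lx,ly,qr,qt,qx,qy,rt,ry,ty
∂2: piv[bdq,bdt,bfy,blq,blx,bqx,dfr,dfy,dlr,dqr,dqt,dry,frt,qty] rk=14  ker:fry,lqx
∂1c = 0
c vs im∂2: reduces to 0 ⇒ boundary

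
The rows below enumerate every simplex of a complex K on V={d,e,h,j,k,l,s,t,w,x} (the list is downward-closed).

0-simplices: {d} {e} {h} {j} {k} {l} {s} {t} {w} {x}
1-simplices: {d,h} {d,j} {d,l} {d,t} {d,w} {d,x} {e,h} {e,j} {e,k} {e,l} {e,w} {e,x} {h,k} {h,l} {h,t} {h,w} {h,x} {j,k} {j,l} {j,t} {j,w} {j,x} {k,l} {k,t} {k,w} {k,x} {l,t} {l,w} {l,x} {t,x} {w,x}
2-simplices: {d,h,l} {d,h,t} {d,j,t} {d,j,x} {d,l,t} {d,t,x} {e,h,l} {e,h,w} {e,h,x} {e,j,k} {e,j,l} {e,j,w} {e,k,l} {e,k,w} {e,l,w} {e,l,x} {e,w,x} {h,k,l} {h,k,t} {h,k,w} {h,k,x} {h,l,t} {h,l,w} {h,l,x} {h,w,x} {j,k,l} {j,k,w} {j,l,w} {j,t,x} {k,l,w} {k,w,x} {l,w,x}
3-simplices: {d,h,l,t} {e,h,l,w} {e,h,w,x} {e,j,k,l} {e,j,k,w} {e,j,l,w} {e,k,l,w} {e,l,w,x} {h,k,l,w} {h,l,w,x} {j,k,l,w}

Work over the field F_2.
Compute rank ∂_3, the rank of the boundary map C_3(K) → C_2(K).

rank∂_3=10

n_0=10 n_1=31 n_2=32 n_3=11  [Z2]
∂1: piv[dh,dj,dl,dt,dw,dx,eh,ek] rk=8  ker:ej,el,ew,ex,hk,hl,ht,hw,hx,jk,jl,jt,jw,jx,kl,kt,kw,kx,lt,lw,lx,tx,wx
∂2: piv[dhl,dht,djt,djx,dlt,dtx,ehl,ehw,ehx,ejk,ejl,ejw,ekl,ekw,elw,elx,ewx,hkl,hkt,hkx] rk=20  ker:hkw,hlt,hlw,hlx,hwx,jkl,jkw,jlw,jtx,klw,kwx,lwx
∂3: piv[dhlt,ehlw,ehwx,ejkl,ejkw,ejlw,eklw,elwx,hklw,hlwx] rk=10  ker:jklw
rk∂_3=10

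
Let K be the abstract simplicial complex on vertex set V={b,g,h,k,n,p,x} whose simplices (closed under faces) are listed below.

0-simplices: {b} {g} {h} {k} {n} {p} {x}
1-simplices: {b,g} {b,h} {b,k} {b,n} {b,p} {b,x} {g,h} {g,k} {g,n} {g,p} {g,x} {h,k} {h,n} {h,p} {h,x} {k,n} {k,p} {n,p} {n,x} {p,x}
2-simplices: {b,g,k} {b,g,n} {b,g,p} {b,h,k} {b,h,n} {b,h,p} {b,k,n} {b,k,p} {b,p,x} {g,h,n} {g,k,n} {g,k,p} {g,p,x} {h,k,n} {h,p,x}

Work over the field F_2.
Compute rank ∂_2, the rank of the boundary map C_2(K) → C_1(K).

n_0=7 n_1=20 n_2=15  [Z2]
∂1: piv[bg,bh,bk,bn,bp,bx] rk=6  ker:gh,gk,gn,gp,gx,hk,hn,hp,hx,kn,kp,np,nx,px
∂2: piv[bgk,bgn,bgp,bhk,bhn,bhp,bkn,bkp,bpx,ghn,gpx,hpx] rk=12  ker:gkn,gkp,hkn
rk∂_2=12

rank∂_2=12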